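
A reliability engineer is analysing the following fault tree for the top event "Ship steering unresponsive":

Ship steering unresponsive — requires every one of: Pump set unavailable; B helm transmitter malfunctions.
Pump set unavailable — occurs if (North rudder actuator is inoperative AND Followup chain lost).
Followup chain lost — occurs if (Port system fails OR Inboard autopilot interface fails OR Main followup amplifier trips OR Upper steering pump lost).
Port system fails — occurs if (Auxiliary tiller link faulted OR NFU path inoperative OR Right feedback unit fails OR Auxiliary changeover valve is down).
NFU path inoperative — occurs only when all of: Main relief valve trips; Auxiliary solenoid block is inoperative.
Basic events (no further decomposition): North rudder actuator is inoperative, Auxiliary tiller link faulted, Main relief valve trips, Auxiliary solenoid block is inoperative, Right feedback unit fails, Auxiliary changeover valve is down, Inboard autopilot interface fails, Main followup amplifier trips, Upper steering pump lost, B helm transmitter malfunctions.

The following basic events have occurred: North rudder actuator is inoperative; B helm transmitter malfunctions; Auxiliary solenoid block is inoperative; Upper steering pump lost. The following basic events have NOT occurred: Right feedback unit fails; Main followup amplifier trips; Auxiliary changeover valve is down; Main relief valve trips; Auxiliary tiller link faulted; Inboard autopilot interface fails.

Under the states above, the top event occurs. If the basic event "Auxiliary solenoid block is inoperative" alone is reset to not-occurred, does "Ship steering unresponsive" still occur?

Counterfactual: set "Auxiliary solenoid block is inoperative" to not occurred.
NFU path inoperative [AND]: Main relief valve trips=not, Auxiliary solenoid block is inoperative=not → not all inputs occur → does not occur.
Port system fails [OR]: Auxiliary tiller link faulted=not, NFU path inoperative=not, Right feedback unit fails=not, Auxiliary changeover valve is down=not → no input occurs → does not occur.
Followup chain lost [OR]: Port system fails=not, Inboard autopilot interface fails=not, Main followup amplifier trips=not, Upper steering pump lost=occurs → at least one input occurs → occurs.
Pump set unavailable [AND]: North rudder actuator is inoperative=occurs, Followup chain lost=occurs → all inputs occur → occurs.
Ship steering unresponsive [AND]: Pump set unavailable=occurs, B helm transmitter malfunctions=occurs → all inputs occur → occurs.

Yes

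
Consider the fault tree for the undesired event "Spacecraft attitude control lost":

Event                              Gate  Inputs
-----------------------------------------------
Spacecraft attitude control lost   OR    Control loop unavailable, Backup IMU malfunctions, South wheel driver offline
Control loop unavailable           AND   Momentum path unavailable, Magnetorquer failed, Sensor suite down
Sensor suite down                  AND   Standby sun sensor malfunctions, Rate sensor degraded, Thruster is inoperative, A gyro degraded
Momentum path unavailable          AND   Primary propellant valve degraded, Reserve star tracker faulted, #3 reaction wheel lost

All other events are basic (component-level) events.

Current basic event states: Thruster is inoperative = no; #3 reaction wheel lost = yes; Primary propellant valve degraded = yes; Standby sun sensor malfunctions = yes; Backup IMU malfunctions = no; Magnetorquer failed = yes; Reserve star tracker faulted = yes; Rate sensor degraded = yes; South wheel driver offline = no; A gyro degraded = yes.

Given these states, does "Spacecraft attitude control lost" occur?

No

Momentum path unavailable [AND]: Primary propellant valve degraded=occurs, Reserve star tracker faulted=occurs, #3 reaction wheel lost=occurs → all inputs occur → occurs.
Sensor suite down [AND]: Standby sun sensor malfunctions=occurs, Rate sensor degraded=occurs, Thruster is inoperative=not, A gyro degraded=occurs → not all inputs occur → does not occur.
Control loop unavailable [AND]: Momentum path unavailable=occurs, Magnetorquer failed=occurs, Sensor suite down=not → not all inputs occur → does not occur.
Spacecraft attitude control lost [OR]: Control loop unavailable=not, Backup IMU malfunctions=not, South wheel driver offline=not → no input occurs → does not occur.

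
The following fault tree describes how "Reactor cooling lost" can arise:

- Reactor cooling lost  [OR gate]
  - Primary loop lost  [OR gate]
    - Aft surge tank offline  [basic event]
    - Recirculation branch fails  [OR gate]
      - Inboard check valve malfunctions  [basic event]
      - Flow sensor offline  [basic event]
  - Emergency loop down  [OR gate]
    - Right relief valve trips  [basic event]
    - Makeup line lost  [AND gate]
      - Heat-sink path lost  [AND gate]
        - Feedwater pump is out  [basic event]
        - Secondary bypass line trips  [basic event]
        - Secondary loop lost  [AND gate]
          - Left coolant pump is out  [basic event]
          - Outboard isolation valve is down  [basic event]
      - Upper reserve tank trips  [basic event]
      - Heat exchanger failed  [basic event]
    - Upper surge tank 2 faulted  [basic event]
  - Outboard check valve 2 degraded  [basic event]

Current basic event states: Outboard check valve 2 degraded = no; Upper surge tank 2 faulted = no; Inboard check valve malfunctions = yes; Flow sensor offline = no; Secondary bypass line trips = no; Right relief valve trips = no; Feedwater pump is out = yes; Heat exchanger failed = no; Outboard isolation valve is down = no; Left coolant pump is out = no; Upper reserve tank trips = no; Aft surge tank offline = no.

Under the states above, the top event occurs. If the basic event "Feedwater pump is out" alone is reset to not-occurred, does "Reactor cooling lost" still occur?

Counterfactual: set "Feedwater pump is out" to not occurred.
Recirculation branch fails [OR]: Inboard check valve malfunctions=occurs, Flow sensor offline=not → at least one input occurs → occurs.
Primary loop lost [OR]: Aft surge tank offline=not, Recirculation branch fails=occurs → at least one input occurs → occurs.
Secondary loop lost [AND]: Left coolant pump is out=not, Outboard isolation valve is down=not → not all inputs occur → does not occur.
Heat-sink path lost [AND]: Feedwater pump is out=not, Secondary bypass line trips=not, Secondary loop lost=not → not all inputs occur → does not occur.
Makeup line lost [AND]: Heat-sink path lost=not, Upper reserve tank trips=not, Heat exchanger failed=not → not all inputs occur → does not occur.
Emergency loop down [OR]: Right relief valve trips=not, Makeup line lost=not, Upper surge tank 2 faulted=not → no input occurs → does not occur.
Reactor cooling lost [OR]: Primary loop lost=occurs, Emergency loop down=not, Outboard check valve 2 degraded=not → at least one input occurs → occurs.

Yes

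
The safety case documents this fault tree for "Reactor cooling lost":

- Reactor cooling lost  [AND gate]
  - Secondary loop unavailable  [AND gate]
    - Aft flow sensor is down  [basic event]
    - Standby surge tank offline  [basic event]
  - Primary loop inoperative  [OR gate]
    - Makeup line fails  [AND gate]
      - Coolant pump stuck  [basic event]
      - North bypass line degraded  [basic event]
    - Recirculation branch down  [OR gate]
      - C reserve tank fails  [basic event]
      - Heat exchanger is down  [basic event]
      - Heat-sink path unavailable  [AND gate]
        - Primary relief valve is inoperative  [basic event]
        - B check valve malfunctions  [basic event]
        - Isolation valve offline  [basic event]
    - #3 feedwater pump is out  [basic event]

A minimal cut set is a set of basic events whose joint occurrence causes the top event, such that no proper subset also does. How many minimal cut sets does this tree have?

Secondary loop unavailable [AND]: one cut set from each child combined → 1 × 1 = 1 cut set(s).
Makeup line fails [AND]: one cut set from each child combined → 1 × 1 = 1 cut set(s).
Heat-sink path unavailable [AND]: one cut set from each child combined → 1 × 1 × 1 = 1 cut set(s).
Recirculation branch down [OR]: union of children's cut sets → 3 cut set(s).
Primary loop inoperative [OR]: union of children's cut sets → 5 cut set(s).
Reactor cooling lost [AND]: one cut set from each child combined → 1 × 5 = 5 cut set(s).
Minimal cut sets: {Aft flow sensor is down, Coolant pump stuck, North bypass line degraded, Standby surge tank offline}; {Aft flow sensor is down, C reserve tank fails, Standby surge tank offline}; {Aft flow sensor is down, Heat exchanger is down, Standby surge tank offline}; {Aft flow sensor is down, B check valve malfunctions, Isolation valve offline, Primary relief valve is inoperative, Standby surge tank offline}; {#3 feedwater pump is out, Aft flow sensor is down, Standby surge tank offline}.

5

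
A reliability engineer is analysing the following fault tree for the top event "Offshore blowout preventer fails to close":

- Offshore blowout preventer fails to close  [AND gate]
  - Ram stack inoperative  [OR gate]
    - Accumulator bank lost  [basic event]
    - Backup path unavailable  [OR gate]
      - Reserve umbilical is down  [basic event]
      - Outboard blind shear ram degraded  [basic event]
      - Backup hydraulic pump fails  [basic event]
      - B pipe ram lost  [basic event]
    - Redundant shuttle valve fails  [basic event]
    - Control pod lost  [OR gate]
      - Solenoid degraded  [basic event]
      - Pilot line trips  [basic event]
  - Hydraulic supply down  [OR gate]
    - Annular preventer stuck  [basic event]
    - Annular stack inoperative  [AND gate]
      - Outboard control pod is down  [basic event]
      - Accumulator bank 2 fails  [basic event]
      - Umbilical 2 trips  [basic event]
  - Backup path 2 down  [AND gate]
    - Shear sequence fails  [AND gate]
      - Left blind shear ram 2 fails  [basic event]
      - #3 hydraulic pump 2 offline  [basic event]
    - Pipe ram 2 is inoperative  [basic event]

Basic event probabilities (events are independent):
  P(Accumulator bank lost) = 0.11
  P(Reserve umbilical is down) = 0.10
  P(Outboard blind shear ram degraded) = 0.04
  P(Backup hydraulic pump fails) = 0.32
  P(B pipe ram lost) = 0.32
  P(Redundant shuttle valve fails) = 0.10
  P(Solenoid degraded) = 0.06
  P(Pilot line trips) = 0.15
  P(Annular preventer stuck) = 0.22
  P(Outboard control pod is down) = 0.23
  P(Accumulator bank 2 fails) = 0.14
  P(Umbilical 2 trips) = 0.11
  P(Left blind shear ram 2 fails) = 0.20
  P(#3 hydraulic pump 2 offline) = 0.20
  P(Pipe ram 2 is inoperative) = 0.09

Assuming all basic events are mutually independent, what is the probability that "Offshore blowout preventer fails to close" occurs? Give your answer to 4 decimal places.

P(Backup path unavailable) [OR] = 1 − (1−0.10) × (1−0.04) × (1−0.32) × (1−0.32) = 0.600486
P(Control pod lost) [OR] = 1 − (1−0.06) × (1−0.15) = 0.201000
P(Ram stack inoperative) [OR] = 1 − (1−0.11) × (1−0.600486) × (1−0.10) × (1−0.201000) = 0.744311
P(Annular stack inoperative) [AND] = 0.23 × 0.14 × 0.11 = 0.003542
P(Hydraulic supply down) [OR] = 1 − (1−0.22) × (1−0.003542) = 0.222763
P(Shear sequence fails) [AND] = 0.20 × 0.20 = 0.040000
P(Backup path 2 down) [AND] = 0.040000 × 0.09 = 0.003600
P(Offshore blowout preventer fails to close) [AND] = 0.744311 × 0.222763 × 0.003600 = 0.000597
Rounded to 4 decimal places: P(Offshore blowout preventer fails to close) ≈ 0.0006.

0.0006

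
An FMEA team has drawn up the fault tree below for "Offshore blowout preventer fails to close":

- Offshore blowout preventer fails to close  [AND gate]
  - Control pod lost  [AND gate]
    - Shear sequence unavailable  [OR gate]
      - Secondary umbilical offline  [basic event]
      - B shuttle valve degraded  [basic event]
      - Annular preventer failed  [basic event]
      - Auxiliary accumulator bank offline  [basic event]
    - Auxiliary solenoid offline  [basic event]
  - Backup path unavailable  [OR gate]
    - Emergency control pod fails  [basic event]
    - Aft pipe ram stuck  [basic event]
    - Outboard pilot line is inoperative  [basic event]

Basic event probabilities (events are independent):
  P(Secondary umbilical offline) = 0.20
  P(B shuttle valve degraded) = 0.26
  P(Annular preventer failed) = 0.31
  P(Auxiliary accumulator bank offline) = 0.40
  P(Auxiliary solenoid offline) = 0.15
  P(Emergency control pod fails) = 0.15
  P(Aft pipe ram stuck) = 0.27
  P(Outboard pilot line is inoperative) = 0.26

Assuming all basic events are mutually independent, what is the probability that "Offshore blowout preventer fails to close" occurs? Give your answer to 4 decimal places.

P(Shear sequence unavailable) [OR] = 1 − (1−0.20) × (1−0.26) × (1−0.31) × (1−0.40) = 0.754912
P(Control pod lost) [AND] = 0.754912 × 0.15 = 0.113237
P(Backup path unavailable) [OR] = 1 − (1−0.15) × (1−0.27) × (1−0.26) = 0.540830
P(Offshore blowout preventer fails to close) [AND] = 0.113237 × 0.540830 = 0.061242
Rounded to 4 decimal places: P(Offshore blowout preventer fails to close) ≈ 0.0612.

0.0612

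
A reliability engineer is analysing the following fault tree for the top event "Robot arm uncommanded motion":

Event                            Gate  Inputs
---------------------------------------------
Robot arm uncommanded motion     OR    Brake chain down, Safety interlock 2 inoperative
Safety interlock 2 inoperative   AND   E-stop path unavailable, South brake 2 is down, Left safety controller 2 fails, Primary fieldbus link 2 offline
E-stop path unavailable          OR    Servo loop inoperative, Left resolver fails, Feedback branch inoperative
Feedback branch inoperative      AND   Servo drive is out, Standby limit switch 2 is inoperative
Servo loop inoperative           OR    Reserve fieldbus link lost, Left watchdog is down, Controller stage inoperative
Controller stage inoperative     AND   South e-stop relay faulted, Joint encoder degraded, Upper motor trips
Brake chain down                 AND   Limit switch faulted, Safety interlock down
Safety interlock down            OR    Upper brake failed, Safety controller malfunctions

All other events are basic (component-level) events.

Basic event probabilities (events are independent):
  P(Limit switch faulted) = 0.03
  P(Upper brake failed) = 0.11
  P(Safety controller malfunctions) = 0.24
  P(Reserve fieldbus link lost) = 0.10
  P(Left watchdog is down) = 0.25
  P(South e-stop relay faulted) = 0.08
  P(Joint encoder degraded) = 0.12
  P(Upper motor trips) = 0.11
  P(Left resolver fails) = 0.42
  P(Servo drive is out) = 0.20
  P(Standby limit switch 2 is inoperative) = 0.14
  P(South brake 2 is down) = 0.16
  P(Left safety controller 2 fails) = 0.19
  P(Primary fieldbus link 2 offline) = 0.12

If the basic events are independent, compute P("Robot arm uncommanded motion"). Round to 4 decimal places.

0.0119

P(Safety interlock down) [OR] = 1 − (1−0.11) × (1−0.24) = 0.323600
P(Brake chain down) [AND] = 0.03 × 0.323600 = 0.009708
P(Controller stage inoperative) [AND] = 0.08 × 0.12 × 0.11 = 0.001056
P(Servo loop inoperative) [OR] = 1 − (1−0.10) × (1−0.25) × (1−0.001056) = 0.325713
P(Feedback branch inoperative) [AND] = 0.20 × 0.14 = 0.028000
P(E-stop path unavailable) [OR] = 1 − (1−0.325713) × (1−0.42) × (1−0.028000) = 0.619864
P(Safety interlock 2 inoperative) [AND] = 0.619864 × 0.16 × 0.19 × 0.12 = 0.002261
P(Robot arm uncommanded motion) [OR] = 1 − (1−0.009708) × (1−0.002261) = 0.011947
Rounded to 4 decimal places: P(Robot arm uncommanded motion) ≈ 0.0119.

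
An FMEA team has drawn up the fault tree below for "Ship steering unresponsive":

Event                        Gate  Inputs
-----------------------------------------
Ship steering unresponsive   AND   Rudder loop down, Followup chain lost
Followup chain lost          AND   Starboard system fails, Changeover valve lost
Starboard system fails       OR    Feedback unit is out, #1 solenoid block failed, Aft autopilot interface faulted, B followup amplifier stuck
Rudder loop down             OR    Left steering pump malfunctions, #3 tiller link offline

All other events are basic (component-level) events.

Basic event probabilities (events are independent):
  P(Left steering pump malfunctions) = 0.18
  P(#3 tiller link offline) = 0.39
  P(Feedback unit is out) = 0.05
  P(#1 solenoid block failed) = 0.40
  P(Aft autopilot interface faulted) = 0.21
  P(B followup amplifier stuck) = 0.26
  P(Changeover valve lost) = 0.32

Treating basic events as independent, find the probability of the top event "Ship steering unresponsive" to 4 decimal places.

0.1066

P(Rudder loop down) [OR] = 1 − (1−0.18) × (1−0.39) = 0.499800
P(Starboard system fails) [OR] = 1 − (1−0.05) × (1−0.40) × (1−0.21) × (1−0.26) = 0.666778
P(Followup chain lost) [AND] = 0.666778 × 0.32 = 0.213369
P(Ship steering unresponsive) [AND] = 0.499800 × 0.213369 = 0.106642
Rounded to 4 decimal places: P(Ship steering unresponsive) ≈ 0.1066.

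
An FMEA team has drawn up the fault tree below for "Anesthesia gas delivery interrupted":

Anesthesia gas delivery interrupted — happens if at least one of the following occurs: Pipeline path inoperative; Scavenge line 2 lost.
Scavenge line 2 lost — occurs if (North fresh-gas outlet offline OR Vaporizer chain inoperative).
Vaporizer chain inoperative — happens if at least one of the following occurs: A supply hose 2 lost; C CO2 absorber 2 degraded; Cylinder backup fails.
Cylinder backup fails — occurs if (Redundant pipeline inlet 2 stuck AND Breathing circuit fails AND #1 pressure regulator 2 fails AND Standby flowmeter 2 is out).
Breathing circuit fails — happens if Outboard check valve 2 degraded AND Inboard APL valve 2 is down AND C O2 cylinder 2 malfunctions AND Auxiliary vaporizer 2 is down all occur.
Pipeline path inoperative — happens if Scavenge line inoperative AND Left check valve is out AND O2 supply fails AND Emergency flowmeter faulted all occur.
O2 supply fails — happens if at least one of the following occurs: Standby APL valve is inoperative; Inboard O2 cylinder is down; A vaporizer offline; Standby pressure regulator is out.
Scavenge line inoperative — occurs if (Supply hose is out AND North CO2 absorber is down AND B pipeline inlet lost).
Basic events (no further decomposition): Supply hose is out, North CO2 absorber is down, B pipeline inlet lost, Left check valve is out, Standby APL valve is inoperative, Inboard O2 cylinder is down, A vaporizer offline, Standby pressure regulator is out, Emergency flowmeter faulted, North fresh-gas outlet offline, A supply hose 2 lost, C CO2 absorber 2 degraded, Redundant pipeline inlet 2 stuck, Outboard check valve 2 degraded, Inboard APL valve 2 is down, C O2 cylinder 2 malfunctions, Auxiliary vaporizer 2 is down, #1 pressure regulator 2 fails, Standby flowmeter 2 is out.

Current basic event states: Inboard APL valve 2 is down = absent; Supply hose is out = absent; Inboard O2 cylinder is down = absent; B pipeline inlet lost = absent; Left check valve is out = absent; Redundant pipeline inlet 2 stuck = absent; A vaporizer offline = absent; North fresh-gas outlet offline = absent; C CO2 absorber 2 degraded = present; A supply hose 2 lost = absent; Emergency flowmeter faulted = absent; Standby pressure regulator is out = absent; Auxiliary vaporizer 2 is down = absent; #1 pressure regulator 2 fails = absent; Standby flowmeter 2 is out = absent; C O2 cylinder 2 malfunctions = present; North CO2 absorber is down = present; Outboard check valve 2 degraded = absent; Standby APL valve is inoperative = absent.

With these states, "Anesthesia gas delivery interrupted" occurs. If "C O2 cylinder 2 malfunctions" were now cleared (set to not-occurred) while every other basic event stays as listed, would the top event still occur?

Yes

Counterfactual: set "C O2 cylinder 2 malfunctions" to not occurred.
Scavenge line inoperative [AND]: Supply hose is out=not, North CO2 absorber is down=occurs, B pipeline inlet lost=not → not all inputs occur → does not occur.
O2 supply fails [OR]: Standby APL valve is inoperative=not, Inboard O2 cylinder is down=not, A vaporizer offline=not, Standby pressure regulator is out=not → no input occurs → does not occur.
Pipeline path inoperative [AND]: Scavenge line inoperative=not, Left check valve is out=not, O2 supply fails=not, Emergency flowmeter faulted=not → not all inputs occur → does not occur.
Breathing circuit fails [AND]: Outboard check valve 2 degraded=not, Inboard APL valve 2 is down=not, C O2 cylinder 2 malfunctions=not, Auxiliary vaporizer 2 is down=not → not all inputs occur → does not occur.
Cylinder backup fails [AND]: Redundant pipeline inlet 2 stuck=not, Breathing circuit fails=not, #1 pressure regulator 2 fails=not, Standby flowmeter 2 is out=not → not all inputs occur → does not occur.
Vaporizer chain inoperative [OR]: A supply hose 2 lost=not, C CO2 absorber 2 degraded=occurs, Cylinder backup fails=not → at least one input occurs → occurs.
Scavenge line 2 lost [OR]: North fresh-gas outlet offline=not, Vaporizer chain inoperative=occurs → at least one input occurs → occurs.
Anesthesia gas delivery interrupted [OR]: Pipeline path inoperative=not, Scavenge line 2 lost=occurs → at least one input occurs → occurs.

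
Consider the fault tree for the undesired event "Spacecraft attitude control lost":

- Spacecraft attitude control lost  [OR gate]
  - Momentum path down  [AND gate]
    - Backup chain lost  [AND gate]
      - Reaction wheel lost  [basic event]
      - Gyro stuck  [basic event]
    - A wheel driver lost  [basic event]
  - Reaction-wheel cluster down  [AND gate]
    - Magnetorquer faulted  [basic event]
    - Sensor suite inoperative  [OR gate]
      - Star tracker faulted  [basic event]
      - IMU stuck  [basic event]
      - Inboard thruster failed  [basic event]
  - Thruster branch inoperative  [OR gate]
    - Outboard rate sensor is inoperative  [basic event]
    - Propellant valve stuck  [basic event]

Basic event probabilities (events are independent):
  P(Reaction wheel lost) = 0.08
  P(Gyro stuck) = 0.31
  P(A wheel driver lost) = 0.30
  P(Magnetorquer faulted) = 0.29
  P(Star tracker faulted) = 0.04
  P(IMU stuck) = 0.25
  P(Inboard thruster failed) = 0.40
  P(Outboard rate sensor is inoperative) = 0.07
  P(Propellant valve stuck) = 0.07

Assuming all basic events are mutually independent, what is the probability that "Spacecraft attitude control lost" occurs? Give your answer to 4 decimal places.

P(Backup chain lost) [AND] = 0.08 × 0.31 = 0.024800
P(Momentum path down) [AND] = 0.024800 × 0.30 = 0.007440
P(Sensor suite inoperative) [OR] = 1 − (1−0.04) × (1−0.25) × (1−0.40) = 0.568000
P(Reaction-wheel cluster down) [AND] = 0.29 × 0.568000 = 0.164720
P(Thruster branch inoperative) [OR] = 1 − (1−0.07) × (1−0.07) = 0.135100
P(Spacecraft attitude control lost) [OR] = 1 − (1−0.007440) × (1−0.164720) × (1−0.135100) = 0.282941
Rounded to 4 decimal places: P(Spacecraft attitude control lost) ≈ 0.2829.

0.2829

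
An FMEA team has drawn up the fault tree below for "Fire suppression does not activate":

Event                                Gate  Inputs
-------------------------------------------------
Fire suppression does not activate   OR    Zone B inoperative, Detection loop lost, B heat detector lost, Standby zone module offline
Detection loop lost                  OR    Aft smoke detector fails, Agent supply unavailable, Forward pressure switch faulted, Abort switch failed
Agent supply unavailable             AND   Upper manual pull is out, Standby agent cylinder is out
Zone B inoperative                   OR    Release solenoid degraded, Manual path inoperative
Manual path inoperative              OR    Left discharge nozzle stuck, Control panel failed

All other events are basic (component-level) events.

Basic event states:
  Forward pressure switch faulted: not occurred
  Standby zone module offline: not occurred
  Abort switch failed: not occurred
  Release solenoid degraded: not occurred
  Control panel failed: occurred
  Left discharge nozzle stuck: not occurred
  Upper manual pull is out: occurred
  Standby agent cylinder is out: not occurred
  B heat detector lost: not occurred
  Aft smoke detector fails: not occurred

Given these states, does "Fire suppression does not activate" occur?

Yes

Manual path inoperative [OR]: Left discharge nozzle stuck=not, Control panel failed=occurs → at least one input occurs → occurs.
Zone B inoperative [OR]: Release solenoid degraded=not, Manual path inoperative=occurs → at least one input occurs → occurs.
Agent supply unavailable [AND]: Upper manual pull is out=occurs, Standby agent cylinder is out=not → not all inputs occur → does not occur.
Detection loop lost [OR]: Aft smoke detector fails=not, Agent supply unavailable=not, Forward pressure switch faulted=not, Abort switch failed=not → no input occurs → does not occur.
Fire suppression does not activate [OR]: Zone B inoperative=occurs, Detection loop lost=not, B heat detector lost=not, Standby zone module offline=not → at least one input occurs → occurs.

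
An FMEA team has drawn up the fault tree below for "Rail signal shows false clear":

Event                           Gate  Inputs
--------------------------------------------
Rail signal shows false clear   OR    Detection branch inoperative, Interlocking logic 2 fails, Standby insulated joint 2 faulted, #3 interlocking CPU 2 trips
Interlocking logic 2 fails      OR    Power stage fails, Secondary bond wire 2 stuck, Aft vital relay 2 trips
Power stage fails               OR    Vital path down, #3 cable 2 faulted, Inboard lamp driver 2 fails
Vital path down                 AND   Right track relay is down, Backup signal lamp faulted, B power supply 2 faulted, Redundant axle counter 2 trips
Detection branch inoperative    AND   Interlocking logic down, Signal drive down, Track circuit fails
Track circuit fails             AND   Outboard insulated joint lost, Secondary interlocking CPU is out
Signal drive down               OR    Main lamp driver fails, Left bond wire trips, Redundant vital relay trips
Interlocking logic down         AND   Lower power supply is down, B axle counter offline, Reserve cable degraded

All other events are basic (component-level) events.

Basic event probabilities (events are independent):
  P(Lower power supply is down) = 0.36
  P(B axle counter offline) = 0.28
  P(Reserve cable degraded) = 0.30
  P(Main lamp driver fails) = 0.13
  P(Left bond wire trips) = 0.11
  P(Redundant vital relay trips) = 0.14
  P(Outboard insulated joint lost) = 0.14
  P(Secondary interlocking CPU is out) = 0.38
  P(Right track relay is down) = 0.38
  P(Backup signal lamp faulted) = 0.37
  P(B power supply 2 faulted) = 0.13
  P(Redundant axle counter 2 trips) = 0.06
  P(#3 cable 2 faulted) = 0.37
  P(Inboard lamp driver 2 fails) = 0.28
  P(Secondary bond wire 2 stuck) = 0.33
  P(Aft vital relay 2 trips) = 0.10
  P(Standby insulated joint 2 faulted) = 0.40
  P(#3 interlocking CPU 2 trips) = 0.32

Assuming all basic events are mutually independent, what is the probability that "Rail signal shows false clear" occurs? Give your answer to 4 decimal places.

0.8886

P(Interlocking logic down) [AND] = 0.36 × 0.28 × 0.30 = 0.030240
P(Signal drive down) [OR] = 1 − (1−0.13) × (1−0.11) × (1−0.14) = 0.334102
P(Track circuit fails) [AND] = 0.14 × 0.38 = 0.053200
P(Detection branch inoperative) [AND] = 0.030240 × 0.334102 × 0.053200 = 0.000537
P(Vital path down) [AND] = 0.38 × 0.37 × 0.13 × 0.06 = 0.001097
P(Power stage fails) [OR] = 1 − (1−0.001097) × (1−0.37) × (1−0.28) = 0.546898
P(Interlocking logic 2 fails) [OR] = 1 − (1−0.546898) × (1−0.33) × (1−0.10) = 0.726779
P(Rail signal shows false clear) [OR] = 1 − (1−0.000537) × (1−0.726779) × (1−0.40) × (1−0.32) = 0.888586
Rounded to 4 decimal places: P(Rail signal shows false clear) ≈ 0.8886.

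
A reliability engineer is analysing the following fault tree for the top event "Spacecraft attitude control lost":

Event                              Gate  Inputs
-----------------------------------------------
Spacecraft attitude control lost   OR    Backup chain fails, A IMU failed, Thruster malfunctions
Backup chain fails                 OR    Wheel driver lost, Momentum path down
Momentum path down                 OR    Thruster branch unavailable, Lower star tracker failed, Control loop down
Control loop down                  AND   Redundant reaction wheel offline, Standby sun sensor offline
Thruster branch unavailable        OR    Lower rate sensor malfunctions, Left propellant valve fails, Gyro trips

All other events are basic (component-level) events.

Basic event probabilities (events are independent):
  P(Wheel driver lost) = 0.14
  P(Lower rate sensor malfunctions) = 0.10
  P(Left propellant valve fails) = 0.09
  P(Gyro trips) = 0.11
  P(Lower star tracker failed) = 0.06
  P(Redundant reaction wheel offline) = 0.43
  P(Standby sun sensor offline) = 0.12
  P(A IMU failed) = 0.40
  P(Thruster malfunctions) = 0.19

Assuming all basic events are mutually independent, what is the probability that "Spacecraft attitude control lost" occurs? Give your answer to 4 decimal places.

P(Thruster branch unavailable) [OR] = 1 − (1−0.10) × (1−0.09) × (1−0.11) = 0.271090
P(Control loop down) [AND] = 0.43 × 0.12 = 0.051600
P(Momentum path down) [OR] = 1 − (1−0.271090) × (1−0.06) × (1−0.051600) = 0.350180
P(Backup chain fails) [OR] = 1 − (1−0.14) × (1−0.350180) = 0.441155
P(Spacecraft attitude control lost) [OR] = 1 − (1−0.441155) × (1−0.40) × (1−0.19) = 0.728401
Rounded to 4 decimal places: P(Spacecraft attitude control lost) ≈ 0.7284.

0.7284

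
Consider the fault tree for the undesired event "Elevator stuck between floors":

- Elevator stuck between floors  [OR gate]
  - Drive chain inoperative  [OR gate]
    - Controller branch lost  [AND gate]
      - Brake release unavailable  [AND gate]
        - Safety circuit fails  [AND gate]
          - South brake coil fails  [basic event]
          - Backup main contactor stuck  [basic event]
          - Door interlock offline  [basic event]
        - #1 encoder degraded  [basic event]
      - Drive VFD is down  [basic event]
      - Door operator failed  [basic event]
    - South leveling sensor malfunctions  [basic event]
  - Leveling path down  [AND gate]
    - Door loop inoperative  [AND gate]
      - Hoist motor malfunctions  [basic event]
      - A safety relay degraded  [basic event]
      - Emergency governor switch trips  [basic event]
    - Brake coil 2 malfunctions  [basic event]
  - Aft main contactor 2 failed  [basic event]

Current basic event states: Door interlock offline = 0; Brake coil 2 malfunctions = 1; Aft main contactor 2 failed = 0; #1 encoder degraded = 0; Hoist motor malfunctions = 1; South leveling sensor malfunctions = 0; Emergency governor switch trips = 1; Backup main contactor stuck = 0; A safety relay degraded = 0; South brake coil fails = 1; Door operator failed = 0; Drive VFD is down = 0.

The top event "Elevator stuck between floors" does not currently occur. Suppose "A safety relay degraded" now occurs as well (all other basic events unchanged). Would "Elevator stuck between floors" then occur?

Counterfactual: set "A safety relay degraded" to occurred.
Safety circuit fails [AND]: South brake coil fails=occurs, Backup main contactor stuck=not, Door interlock offline=not → not all inputs occur → does not occur.
Brake release unavailable [AND]: Safety circuit fails=not, #1 encoder degraded=not → not all inputs occur → does not occur.
Controller branch lost [AND]: Brake release unavailable=not, Drive VFD is down=not, Door operator failed=not → not all inputs occur → does not occur.
Drive chain inoperative [OR]: Controller branch lost=not, South leveling sensor malfunctions=not → no input occurs → does not occur.
Door loop inoperative [AND]: Hoist motor malfunctions=occurs, A safety relay degraded=occurs, Emergency governor switch trips=occurs → all inputs occur → occurs.
Leveling path down [AND]: Door loop inoperative=occurs, Brake coil 2 malfunctions=occurs → all inputs occur → occurs.
Elevator stuck between floors [OR]: Drive chain inoperative=not, Leveling path down=occurs, Aft main contactor 2 failed=not → at least one input occurs → occurs.

Yes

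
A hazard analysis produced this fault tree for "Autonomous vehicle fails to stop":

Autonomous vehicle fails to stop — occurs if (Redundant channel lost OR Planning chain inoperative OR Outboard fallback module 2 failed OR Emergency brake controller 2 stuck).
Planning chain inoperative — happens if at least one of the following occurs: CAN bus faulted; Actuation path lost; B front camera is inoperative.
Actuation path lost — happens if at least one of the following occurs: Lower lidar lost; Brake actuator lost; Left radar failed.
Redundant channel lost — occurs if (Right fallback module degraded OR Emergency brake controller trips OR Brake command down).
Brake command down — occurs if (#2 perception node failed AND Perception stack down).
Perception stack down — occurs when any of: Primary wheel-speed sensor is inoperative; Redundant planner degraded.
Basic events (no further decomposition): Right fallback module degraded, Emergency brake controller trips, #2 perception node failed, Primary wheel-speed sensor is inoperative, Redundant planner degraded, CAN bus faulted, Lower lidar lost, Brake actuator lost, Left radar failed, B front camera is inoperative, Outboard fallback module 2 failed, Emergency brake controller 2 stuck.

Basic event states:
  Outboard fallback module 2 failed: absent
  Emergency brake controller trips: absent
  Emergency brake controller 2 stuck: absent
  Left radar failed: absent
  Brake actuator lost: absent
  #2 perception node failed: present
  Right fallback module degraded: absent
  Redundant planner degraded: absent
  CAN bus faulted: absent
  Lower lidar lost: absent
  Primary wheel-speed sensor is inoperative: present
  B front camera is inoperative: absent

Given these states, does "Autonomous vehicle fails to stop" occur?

Yes

Perception stack down [OR]: Primary wheel-speed sensor is inoperative=occurs, Redundant planner degraded=not → at least one input occurs → occurs.
Brake command down [AND]: #2 perception node failed=occurs, Perception stack down=occurs → all inputs occur → occurs.
Redundant channel lost [OR]: Right fallback module degraded=not, Emergency brake controller trips=not, Brake command down=occurs → at least one input occurs → occurs.
Actuation path lost [OR]: Lower lidar lost=not, Brake actuator lost=not, Left radar failed=not → no input occurs → does not occur.
Planning chain inoperative [OR]: CAN bus faulted=not, Actuation path lost=not, B front camera is inoperative=not → no input occurs → does not occur.
Autonomous vehicle fails to stop [OR]: Redundant channel lost=occurs, Planning chain inoperative=not, Outboard fallback module 2 failed=not, Emergency brake controller 2 stuck=not → at least one input occurs → occurs.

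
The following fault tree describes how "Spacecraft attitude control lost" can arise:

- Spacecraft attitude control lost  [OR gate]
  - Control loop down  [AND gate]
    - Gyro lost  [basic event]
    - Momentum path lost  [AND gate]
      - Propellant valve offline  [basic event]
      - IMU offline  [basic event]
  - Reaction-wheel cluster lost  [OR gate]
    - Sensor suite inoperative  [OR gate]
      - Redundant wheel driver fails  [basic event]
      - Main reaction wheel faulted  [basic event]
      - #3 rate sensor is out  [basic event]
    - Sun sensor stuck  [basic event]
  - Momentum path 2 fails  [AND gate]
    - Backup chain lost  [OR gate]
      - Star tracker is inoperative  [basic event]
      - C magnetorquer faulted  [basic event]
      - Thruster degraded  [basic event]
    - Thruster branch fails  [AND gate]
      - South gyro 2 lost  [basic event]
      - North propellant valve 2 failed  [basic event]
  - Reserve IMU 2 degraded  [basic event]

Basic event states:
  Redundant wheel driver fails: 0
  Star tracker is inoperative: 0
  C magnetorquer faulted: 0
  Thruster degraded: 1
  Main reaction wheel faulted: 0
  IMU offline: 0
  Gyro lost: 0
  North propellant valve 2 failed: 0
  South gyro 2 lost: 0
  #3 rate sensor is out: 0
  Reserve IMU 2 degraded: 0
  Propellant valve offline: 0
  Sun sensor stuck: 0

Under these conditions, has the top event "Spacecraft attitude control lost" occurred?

No

Momentum path lost [AND]: Propellant valve offline=not, IMU offline=not → not all inputs occur → does not occur.
Control loop down [AND]: Gyro lost=not, Momentum path lost=not → not all inputs occur → does not occur.
Sensor suite inoperative [OR]: Redundant wheel driver fails=not, Main reaction wheel faulted=not, #3 rate sensor is out=not → no input occurs → does not occur.
Reaction-wheel cluster lost [OR]: Sensor suite inoperative=not, Sun sensor stuck=not → no input occurs → does not occur.
Backup chain lost [OR]: Star tracker is inoperative=not, C magnetorquer faulted=not, Thruster degraded=occurs → at least one input occurs → occurs.
Thruster branch fails [AND]: South gyro 2 lost=not, North propellant valve 2 failed=not → not all inputs occur → does not occur.
Momentum path 2 fails [AND]: Backup chain lost=occurs, Thruster branch fails=not → not all inputs occur → does not occur.
Spacecraft attitude control lost [OR]: Control loop down=not, Reaction-wheel cluster lost=not, Momentum path 2 fails=not, Reserve IMU 2 degraded=not → no input occurs → does not occur.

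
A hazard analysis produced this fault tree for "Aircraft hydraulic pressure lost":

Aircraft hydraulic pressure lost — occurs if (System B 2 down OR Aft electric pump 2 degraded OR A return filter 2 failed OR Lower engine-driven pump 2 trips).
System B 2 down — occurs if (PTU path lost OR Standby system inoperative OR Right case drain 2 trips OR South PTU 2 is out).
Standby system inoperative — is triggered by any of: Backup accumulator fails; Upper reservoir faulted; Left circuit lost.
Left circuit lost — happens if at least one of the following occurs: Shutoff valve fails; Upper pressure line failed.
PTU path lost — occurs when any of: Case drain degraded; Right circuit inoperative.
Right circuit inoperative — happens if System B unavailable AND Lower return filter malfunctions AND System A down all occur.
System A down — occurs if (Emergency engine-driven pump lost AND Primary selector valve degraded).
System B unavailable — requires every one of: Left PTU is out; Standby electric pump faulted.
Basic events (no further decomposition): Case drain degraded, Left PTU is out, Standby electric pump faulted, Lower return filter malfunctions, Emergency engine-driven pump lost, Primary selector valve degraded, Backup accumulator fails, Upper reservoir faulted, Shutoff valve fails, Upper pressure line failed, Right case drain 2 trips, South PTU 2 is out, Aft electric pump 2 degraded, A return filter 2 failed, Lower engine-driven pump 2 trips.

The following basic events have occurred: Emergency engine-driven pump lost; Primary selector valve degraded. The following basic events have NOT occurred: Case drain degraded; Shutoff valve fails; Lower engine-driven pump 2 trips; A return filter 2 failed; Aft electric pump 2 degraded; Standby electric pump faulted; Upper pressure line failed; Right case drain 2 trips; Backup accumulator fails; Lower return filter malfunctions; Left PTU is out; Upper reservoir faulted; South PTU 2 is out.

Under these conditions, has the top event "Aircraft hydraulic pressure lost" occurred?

System B unavailable [AND]: Left PTU is out=not, Standby electric pump faulted=not → not all inputs occur → does not occur.
System A down [AND]: Emergency engine-driven pump lost=occurs, Primary selector valve degraded=occurs → all inputs occur → occurs.
Right circuit inoperative [AND]: System B unavailable=not, Lower return filter malfunctions=not, System A down=occurs → not all inputs occur → does not occur.
PTU path lost [OR]: Case drain degraded=not, Right circuit inoperative=not → no input occurs → does not occur.
Left circuit lost [OR]: Shutoff valve fails=not, Upper pressure line failed=not → no input occurs → does not occur.
Standby system inoperative [OR]: Backup accumulator fails=not, Upper reservoir faulted=not, Left circuit lost=not → no input occurs → does not occur.
System B 2 down [OR]: PTU path lost=not, Standby system inoperative=not, Right case drain 2 trips=not, South PTU 2 is out=not → no input occurs → does not occur.
Aircraft hydraulic pressure lost [OR]: System B 2 down=not, Aft electric pump 2 degraded=not, A return filter 2 failed=not, Lower engine-driven pump 2 trips=not → no input occurs → does not occur.

No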